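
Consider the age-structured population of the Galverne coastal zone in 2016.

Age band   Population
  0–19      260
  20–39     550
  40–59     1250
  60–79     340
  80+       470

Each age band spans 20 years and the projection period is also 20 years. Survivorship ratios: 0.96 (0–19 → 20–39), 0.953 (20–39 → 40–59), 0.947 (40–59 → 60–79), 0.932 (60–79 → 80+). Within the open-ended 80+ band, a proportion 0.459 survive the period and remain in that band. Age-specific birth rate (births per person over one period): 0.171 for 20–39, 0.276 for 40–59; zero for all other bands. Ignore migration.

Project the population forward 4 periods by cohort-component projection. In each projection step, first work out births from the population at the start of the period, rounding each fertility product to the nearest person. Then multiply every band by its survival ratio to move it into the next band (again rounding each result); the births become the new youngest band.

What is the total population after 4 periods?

1532

Call the bands 1 to 5, youngest first.
Period 1.
Births: 550 × 0.171 = 94  |  1250 × 0.276 = 345 → total 439
Band 2: 260 × 0.96 = 250
Band 3: 550 × 0.953 = 524
Band 4: 1250 × 0.947 = 1184
Band 5: 340 × 0.932 + 470 × 0.459 = 317 + 216 = 533
Giving 439 / 250 / 524 / 1184 / 533.
Period 2.
Births: 250 × 0.171 = 43  |  524 × 0.276 = 145 → total 188
Band 2: 439 × 0.96 = 421
Band 3: 250 × 0.953 = 238
Band 4: 524 × 0.947 = 496
Band 5: 1184 × 0.932 + 533 × 0.459 = 1103 + 245 = 1348
Giving 188 / 421 / 238 / 496 / 1348.
Period 3.
Births: 421 × 0.171 = 72  |  238 × 0.276 = 66 → total 138
Band 2: 188 × 0.96 = 180
Band 3: 421 × 0.953 = 401
Band 4: 238 × 0.947 = 225
Band 5: 496 × 0.932 + 1348 × 0.459 = 462 + 619 = 1081
Giving 138 / 180 / 401 / 225 / 1081.
Period 4.
Births: 180 × 0.171 = 31  |  401 × 0.276 = 111 → total 142
Band 2: 138 × 0.96 = 132
Band 3: 180 × 0.953 = 172
Band 4: 401 × 0.947 = 380
Band 5: 225 × 0.932 + 1081 × 0.459 = 210 + 496 = 706
Giving 142 / 132 / 172 / 380 / 706.
Total after period 4: 142 + 132 + 172 + 380 + 706 = 1532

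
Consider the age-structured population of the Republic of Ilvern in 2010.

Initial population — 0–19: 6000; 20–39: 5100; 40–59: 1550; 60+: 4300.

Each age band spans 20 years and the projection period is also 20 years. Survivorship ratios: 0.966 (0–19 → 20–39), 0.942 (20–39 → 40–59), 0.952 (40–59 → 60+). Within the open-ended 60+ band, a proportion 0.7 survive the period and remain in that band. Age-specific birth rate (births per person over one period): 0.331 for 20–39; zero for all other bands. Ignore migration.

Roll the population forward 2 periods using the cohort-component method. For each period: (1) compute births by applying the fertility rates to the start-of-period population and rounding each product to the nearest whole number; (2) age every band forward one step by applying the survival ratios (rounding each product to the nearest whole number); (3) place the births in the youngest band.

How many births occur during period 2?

Call the groups 1 to 4, youngest first.
Period 1.
Births: 5100 * 0.331 = 1688
Group 2: 6000 * 0.966 = 5796
Group 3: 5100 * 0.942 = 4804
Group 4: 1550 * 0.952 + 4300 * 0.7 = 1476 + 3010 = 4486
→ [1688, 5796, 4804, 4486]
Period 2.
Births: 5796 * 0.331 = 1918
Group 2: 1688 * 0.966 = 1631
Group 3: 5796 * 0.942 = 5460
Group 4: 4804 * 0.952 + 4486 * 0.7 = 4573 + 3140 = 7713
→ [1918, 1631, 5460, 7713]

1918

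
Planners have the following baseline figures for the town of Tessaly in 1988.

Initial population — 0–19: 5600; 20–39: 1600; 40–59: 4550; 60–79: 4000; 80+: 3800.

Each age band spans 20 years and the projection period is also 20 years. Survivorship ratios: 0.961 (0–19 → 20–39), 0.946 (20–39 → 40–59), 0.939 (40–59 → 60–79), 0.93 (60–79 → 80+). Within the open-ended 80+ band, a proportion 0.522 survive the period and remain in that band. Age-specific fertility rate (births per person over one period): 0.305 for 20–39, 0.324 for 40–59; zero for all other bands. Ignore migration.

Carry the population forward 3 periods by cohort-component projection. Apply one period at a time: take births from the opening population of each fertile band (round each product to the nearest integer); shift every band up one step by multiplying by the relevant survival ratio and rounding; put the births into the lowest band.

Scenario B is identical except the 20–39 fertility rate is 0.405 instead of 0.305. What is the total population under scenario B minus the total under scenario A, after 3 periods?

914

Call the bands 1 to 5, youngest first.
[period 1]
Births: 1600 * 0.305 = 488, 4550 * 0.324 = 1474 → 1962
Band 2: 5600 * 0.961 = 5382
Band 3: 1600 * 0.946 = 1514
Band 4: 4550 * 0.939 = 4272
Band 5: 4000 * 0.93 + 3800 * 0.522 = 3720 + 1984 = 5704
End of period: [1962, 5382, 1514, 4272, 5704]
[period 2]
Births: 5382 * 0.305 = 1642, 1514 * 0.324 = 491 → 2133
Band 2: 1962 * 0.961 = 1885
Band 3: 5382 * 0.946 = 5091
Band 4: 1514 * 0.939 = 1422
Band 5: 4272 * 0.93 + 5704 * 0.522 = 3973 + 2977 = 6950
End of period: [2133, 1885, 5091, 1422, 6950]
[period 3]
Births: 1885 * 0.305 = 575, 5091 * 0.324 = 1649 → 2224
Band 2: 2133 * 0.961 = 2050
Band 3: 1885 * 0.946 = 1783
Band 4: 5091 * 0.939 = 4780
Band 5: 1422 * 0.93 + 6950 * 0.522 = 1322 + 3628 = 4950
End of period: [2224, 2050, 1783, 4780, 4950]
Scenario A total after 3 periods: 15787
Scenario B projection —
[period 1]
Births: 1600 * 0.405 = 648, 4550 * 0.324 = 1474 → 2122
Band 2: 5600 * 0.961 = 5382
Band 3: 1600 * 0.946 = 1514
Band 4: 4550 * 0.939 = 4272
Band 5: 4000 * 0.93 + 3800 * 0.522 = 3720 + 1984 = 5704
End of period: [2122, 5382, 1514, 4272, 5704]
[period 2]
Births: 5382 * 0.405 = 2180, 1514 * 0.324 = 491 → 2671
Band 2: 2122 * 0.961 = 2039
Band 3: 5382 * 0.946 = 5091
Band 4: 1514 * 0.939 = 1422
Band 5: 4272 * 0.93 + 5704 * 0.522 = 3973 + 2977 = 6950
End of period: [2671, 2039, 5091, 1422, 6950]
[period 3]
Births: 2039 * 0.405 = 826, 5091 * 0.324 = 1649 → 2475
Band 2: 2671 * 0.961 = 2567
Band 3: 2039 * 0.946 = 1929
Band 4: 5091 * 0.939 = 4780
Band 5: 1422 * 0.93 + 6950 * 0.522 = 1322 + 3628 = 4950
End of period: [2475, 2567, 1929, 4780, 4950]
Scenario B total after 3 periods: 16701
Difference B − A = 16701 − 15787 = 914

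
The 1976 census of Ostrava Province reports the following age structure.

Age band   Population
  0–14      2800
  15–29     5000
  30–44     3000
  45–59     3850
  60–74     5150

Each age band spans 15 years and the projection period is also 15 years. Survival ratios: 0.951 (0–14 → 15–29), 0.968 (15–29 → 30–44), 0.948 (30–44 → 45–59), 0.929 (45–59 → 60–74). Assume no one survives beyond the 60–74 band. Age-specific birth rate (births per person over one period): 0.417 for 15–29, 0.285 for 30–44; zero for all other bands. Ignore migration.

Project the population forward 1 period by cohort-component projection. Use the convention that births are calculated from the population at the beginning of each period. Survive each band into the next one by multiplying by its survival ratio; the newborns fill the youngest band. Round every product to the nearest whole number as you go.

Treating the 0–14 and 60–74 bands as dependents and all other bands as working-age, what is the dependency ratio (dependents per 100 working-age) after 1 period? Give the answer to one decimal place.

— Period 1 —
Births: 5000 × 0.417 = 2085, 3000 × 0.285 = 855 — total 2940
15–29: 2800 × 0.951 = 2663
30–44: 5000 × 0.968 = 4840
45–59: 3000 × 0.948 = 2844
60–74: 3850 × 0.929 = 3577
End of period: [2940, 2663, 4840, 2844, 3577]
Dependents (band 0–14 + band 60–74) = 2940 + 3577 = 6517; working-age = 10347; ratio = 6517/10347 × 100 = 63.0

63.0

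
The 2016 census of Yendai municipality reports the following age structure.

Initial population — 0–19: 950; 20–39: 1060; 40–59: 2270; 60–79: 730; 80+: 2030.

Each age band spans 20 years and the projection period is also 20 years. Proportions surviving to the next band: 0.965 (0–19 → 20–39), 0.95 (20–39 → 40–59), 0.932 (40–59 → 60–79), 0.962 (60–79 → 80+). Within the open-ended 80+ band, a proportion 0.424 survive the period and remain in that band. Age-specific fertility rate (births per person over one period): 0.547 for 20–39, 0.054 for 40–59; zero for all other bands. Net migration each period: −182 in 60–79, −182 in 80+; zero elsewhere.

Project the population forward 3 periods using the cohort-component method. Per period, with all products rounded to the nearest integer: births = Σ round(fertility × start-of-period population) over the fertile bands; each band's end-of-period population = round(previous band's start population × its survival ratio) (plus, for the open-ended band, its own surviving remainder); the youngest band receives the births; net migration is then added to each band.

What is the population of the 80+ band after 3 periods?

Call the groups 1 to 5, youngest first.
[period 1]
Births: 1060 × 0.547 = 580, 2270 × 0.054 = 123 → total 703
Group 2: 950 × 0.965 = 917
Group 3: 1060 × 0.95 = 1007
Group 4: 2270 × 0.932 = 2116
Group 5: 730 × 0.962 + 2030 × 0.424 = 702 + 861 = 1563
Net migration: Group 4 − 182 → 1934; Group 5 − 182 → 1381
End of period: [703, 917, 1007, 1934, 1381]
[period 2]
Births: 917 × 0.547 = 502, 1007 × 0.054 = 54 → total 556
Group 2: 703 × 0.965 = 678
Group 3: 917 × 0.95 = 871
Group 4: 1007 × 0.932 = 939
Group 5: 1934 × 0.962 + 1381 × 0.424 = 1861 + 586 = 2447
Net migration: Group 4 − 182 → 757; Group 5 − 182 → 2265
End of period: [556, 678, 871, 757, 2265]
[period 3]
Births: 678 × 0.547 = 371, 871 × 0.054 = 47 → total 418
Group 2: 556 × 0.965 = 537
Group 3: 678 × 0.95 = 644
Group 4: 871 × 0.932 = 812
Group 5: 757 × 0.962 + 2265 × 0.424 = 728 + 960 = 1688
Net migration: Group 4 − 182 → 630; Group 5 − 182 → 1506
End of period: [418, 537, 644, 630, 1506]

1506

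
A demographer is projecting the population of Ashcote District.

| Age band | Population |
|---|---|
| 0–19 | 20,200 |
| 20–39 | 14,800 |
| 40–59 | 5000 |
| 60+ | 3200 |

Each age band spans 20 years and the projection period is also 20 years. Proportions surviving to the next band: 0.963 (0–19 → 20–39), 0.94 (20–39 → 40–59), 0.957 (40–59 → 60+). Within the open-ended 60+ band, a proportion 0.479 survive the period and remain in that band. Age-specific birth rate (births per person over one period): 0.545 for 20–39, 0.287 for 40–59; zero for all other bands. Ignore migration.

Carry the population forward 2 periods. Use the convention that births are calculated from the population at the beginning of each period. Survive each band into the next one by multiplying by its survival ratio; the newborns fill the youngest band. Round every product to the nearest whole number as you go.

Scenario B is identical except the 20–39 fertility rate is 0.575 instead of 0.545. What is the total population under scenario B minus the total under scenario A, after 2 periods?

1011

(Bands numbered youngest = 1 to oldest = 4.)
— Period 1 —
Births: 14800 × 0.545 = 8066  |  5000 × 0.287 = 1435 → total 9501
Band 2: 20200 × 0.963 = 19453
Band 3: 14800 × 0.94 = 13912
Band 4: 5000 × 0.957 + 3200 × 0.479 = 4785 + 1533 = 6318
→ [9501, 19453, 13912, 6318]
— Period 2 —
Births: 19453 × 0.545 = 10602  |  13912 × 0.287 = 3993 → total 14595
Band 2: 9501 × 0.963 = 9149
Band 3: 19453 × 0.94 = 18286
Band 4: 13912 × 0.957 + 6318 × 0.479 = 13314 + 3026 = 16340
→ [14595, 9149, 18286, 16340]
Scenario A total after 2 periods: 58370
Scenario B projection —
— Period 1 —
Births: 14800 × 0.575 = 8510  |  5000 × 0.287 = 1435 → total 9945
Band 2: 20200 × 0.963 = 19453
Band 3: 14800 × 0.94 = 13912
Band 4: 5000 × 0.957 + 3200 × 0.479 = 4785 + 1533 = 6318
→ [9945, 19453, 13912, 6318]
— Period 2 —
Births: 19453 × 0.575 = 11185  |  13912 × 0.287 = 3993 → total 15178
Band 2: 9945 × 0.963 = 9577
Band 3: 19453 × 0.94 = 18286
Band 4: 13912 × 0.957 + 6318 × 0.479 = 13314 + 3026 = 16340
→ [15178, 9577, 18286, 16340]
Scenario B total after 2 periods: 59381
Difference B − A = 59381 − 58370 = 1011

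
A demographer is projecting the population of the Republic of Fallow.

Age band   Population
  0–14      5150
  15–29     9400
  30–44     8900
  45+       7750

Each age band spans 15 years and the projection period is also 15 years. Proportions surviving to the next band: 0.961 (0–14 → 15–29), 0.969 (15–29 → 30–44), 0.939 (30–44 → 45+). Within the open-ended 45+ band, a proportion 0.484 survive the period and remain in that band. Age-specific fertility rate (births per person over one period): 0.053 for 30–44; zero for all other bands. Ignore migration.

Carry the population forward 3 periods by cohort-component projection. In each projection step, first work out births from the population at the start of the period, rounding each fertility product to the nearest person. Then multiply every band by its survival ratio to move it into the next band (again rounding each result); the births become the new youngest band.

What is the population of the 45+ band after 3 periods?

11479

Let band 1 be 0–14 through band 4 = 45+.
Period 1.
Births: 8900 * 0.053 = 472
Band 2: 5150 * 0.961 = 4949
Band 3: 9400 * 0.969 = 9109
Band 4: 8900 * 0.939 + 7750 * 0.484 = 8357 + 3751 = 12108
Population now: 0–14=472, 15–29=4949, 30–44=9109, 45+=12108
Period 2.
Births: 9109 * 0.053 = 483
Band 2: 472 * 0.961 = 454
Band 3: 4949 * 0.969 = 4796
Band 4: 9109 * 0.939 + 12108 * 0.484 = 8553 + 5860 = 14413
Population now: 0–14=483, 15–29=454, 30–44=4796, 45+=14413
Period 3.
Births: 4796 * 0.053 = 254
Band 2: 483 * 0.961 = 464
Band 3: 454 * 0.969 = 440
Band 4: 4796 * 0.939 + 14413 * 0.484 = 4503 + 6976 = 11479
Population now: 0–14=254, 15–29=464, 30–44=440, 45+=11479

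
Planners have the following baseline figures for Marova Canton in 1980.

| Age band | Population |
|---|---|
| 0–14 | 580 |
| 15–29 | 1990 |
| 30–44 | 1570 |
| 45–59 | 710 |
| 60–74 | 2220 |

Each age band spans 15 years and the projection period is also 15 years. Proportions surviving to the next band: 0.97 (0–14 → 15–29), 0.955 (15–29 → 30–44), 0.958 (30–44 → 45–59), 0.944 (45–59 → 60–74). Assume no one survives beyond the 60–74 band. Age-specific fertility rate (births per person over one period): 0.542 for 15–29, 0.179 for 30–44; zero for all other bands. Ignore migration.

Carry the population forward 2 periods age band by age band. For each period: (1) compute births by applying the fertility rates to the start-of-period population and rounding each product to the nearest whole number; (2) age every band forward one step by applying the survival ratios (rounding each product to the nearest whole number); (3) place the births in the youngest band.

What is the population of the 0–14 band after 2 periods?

— Period 1 —
Births: 1990 × 0.542 = 1079  |  1570 × 0.179 = 281 ⇒ total 1360
15–29: 580 × 0.97 = 563
30–44: 1990 × 0.955 = 1900
45–59: 1570 × 0.958 = 1504
60–74: 710 × 0.944 = 670
Population now: 0–14=1360, 15–29=563, 30–44=1900, 45–59=1504, 60–74=670
— Period 2 —
Births: 563 × 0.542 = 305  |  1900 × 0.179 = 340 ⇒ total 645
15–29: 1360 × 0.97 = 1319
30–44: 563 × 0.955 = 538
45–59: 1900 × 0.958 = 1820
60–74: 1504 × 0.944 = 1420
Population now: 0–14=645, 15–29=1319, 30–44=538, 45–59=1820, 60–74=1420

645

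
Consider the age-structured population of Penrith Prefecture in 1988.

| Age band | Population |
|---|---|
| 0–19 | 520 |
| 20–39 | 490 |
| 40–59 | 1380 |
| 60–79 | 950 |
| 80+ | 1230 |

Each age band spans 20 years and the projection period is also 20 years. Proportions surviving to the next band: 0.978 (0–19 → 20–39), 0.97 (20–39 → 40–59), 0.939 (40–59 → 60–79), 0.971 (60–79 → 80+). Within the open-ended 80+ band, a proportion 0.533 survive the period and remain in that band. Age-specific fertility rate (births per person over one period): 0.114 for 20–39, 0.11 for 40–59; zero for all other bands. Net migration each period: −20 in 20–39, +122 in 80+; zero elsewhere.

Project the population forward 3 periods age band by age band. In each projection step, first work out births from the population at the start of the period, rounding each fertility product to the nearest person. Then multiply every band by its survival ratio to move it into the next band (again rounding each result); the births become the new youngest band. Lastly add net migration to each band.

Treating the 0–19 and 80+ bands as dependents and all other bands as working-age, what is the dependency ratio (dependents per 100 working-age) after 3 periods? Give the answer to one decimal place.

260.4

(Groups numbered youngest = 1 to oldest = 5.)
After projecting period 1:
Births: 490 × 0.114 = 56 ; 1380 × 0.11 = 152 ⇒ total 208
Group 2: 520 × 0.978 = 509
Group 3: 490 × 0.97 = 475
Group 4: 1380 × 0.939 = 1296
Group 5: 950 × 0.971 + 1230 × 0.533 = 922 + 656 = 1578
Net migration: Group 2 − 20 → 489; Group 5 + 122 → 1700
End of period: [208, 489, 475, 1296, 1700]
After projecting period 2:
Births: 489 × 0.114 = 56 ; 475 × 0.11 = 52 ⇒ total 108
Group 2: 208 × 0.978 = 203
Group 3: 489 × 0.97 = 474
Group 4: 475 × 0.939 = 446
Group 5: 1296 × 0.971 + 1700 × 0.533 = 1258 + 906 = 2164
Net migration: Group 2 − 20 → 183; Group 5 + 122 → 2286
End of period: [108, 183, 474, 446, 2286]
After projecting period 3:
Births: 183 × 0.114 = 21 ; 474 × 0.11 = 52 ⇒ total 73
Group 2: 108 × 0.978 = 106
Group 3: 183 × 0.97 = 178
Group 4: 474 × 0.939 = 445
Group 5: 446 × 0.971 + 2286 × 0.533 = 433 + 1218 = 1651
Net migration: Group 2 − 20 → 86; Group 5 + 122 → 1773
End of period: [73, 86, 178, 445, 1773]
Dependents (band 0–19 + band 80+) = 73 + 1773 = 1846; working-age = 709; ratio = 1846/709 × 100 = 260.4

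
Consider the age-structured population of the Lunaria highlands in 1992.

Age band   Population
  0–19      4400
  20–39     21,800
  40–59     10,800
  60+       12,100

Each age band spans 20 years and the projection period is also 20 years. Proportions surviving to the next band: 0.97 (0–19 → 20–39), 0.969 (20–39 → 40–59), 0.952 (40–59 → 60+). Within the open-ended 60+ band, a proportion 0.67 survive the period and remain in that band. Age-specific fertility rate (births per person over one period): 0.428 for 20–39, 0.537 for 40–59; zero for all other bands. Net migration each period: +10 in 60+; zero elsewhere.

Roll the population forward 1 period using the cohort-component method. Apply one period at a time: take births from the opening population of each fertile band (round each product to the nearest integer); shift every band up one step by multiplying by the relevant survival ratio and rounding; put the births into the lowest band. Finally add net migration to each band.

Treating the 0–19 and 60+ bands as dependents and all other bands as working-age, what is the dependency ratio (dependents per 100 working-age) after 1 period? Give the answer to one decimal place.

[period 1]
Births: 21800 × 0.428 = 9330 ; 10800 × 0.537 = 5800 — total 15130
20–39: 4400 × 0.97 = 4268
40–59: 21800 × 0.969 = 21124
60+: 10800 × 0.952 + 12100 × 0.67 = 10282 + 8107 = 18389
Net migration: 60+ + 10 → 18399
Population now: 0–19=15130, 20–39=4268, 40–59=21124, 60+=18399
Dependents (band 0–19 + band 60+) = 15130 + 18399 = 33529; working-age = 25392; ratio = 33529/25392 × 100 = 132.0

132.0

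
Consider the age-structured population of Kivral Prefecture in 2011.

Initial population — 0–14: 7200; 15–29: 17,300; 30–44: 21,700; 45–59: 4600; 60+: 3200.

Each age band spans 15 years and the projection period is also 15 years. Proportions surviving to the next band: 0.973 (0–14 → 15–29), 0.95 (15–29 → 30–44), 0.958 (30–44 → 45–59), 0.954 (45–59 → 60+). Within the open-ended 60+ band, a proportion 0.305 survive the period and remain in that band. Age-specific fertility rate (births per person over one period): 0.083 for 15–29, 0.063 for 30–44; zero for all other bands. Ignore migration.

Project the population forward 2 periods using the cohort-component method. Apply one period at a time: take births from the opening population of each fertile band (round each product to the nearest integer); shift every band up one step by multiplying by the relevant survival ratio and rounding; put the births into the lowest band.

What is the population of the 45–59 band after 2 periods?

Period 1:
Births: 17300 × 0.083 = 1436, 21700 × 0.063 = 1367 — total 2803
15–29: 7200 × 0.973 = 7006
30–44: 17300 × 0.95 = 16435
45–59: 21700 × 0.958 = 20789
60+: 4600 × 0.954 + 3200 × 0.305 = 4388 + 976 = 5364
→ [2803, 7006, 16435, 20789, 5364]
Period 2:
Births: 7006 × 0.083 = 581, 16435 × 0.063 = 1035 — total 1616
15–29: 2803 × 0.973 = 2727
30–44: 7006 × 0.95 = 6656
45–59: 16435 × 0.958 = 15745
60+: 20789 × 0.954 + 5364 × 0.305 = 19833 + 1636 = 21469
→ [1616, 2727, 6656, 15745, 21469]

15745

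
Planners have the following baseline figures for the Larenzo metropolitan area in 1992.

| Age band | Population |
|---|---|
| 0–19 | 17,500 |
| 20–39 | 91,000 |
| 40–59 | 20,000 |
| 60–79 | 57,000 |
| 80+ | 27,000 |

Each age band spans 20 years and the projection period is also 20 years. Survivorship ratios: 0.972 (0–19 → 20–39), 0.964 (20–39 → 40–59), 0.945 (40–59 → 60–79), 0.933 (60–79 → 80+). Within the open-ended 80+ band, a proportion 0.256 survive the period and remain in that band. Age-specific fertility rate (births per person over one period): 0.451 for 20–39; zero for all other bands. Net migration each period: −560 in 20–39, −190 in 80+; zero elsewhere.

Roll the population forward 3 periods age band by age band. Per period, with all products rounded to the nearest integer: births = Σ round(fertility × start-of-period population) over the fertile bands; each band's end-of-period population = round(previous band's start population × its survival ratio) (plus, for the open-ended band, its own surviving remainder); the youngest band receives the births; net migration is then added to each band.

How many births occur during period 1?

41041

Call the groups 1 to 5, youngest first.
After projecting period 1:
Births: 91000 * 0.451 = 41041
Group 2: 17500 * 0.972 = 17010
Group 3: 91000 * 0.964 = 87724
Group 4: 20000 * 0.945 = 18900
Group 5: 57000 * 0.933 + 27000 * 0.256 = 53181 + 6912 = 60093
Net migration: Group 2 − 560 → 16450; Group 5 − 190 → 59903
Giving 41041 / 16450 / 87724 / 18900 / 59903.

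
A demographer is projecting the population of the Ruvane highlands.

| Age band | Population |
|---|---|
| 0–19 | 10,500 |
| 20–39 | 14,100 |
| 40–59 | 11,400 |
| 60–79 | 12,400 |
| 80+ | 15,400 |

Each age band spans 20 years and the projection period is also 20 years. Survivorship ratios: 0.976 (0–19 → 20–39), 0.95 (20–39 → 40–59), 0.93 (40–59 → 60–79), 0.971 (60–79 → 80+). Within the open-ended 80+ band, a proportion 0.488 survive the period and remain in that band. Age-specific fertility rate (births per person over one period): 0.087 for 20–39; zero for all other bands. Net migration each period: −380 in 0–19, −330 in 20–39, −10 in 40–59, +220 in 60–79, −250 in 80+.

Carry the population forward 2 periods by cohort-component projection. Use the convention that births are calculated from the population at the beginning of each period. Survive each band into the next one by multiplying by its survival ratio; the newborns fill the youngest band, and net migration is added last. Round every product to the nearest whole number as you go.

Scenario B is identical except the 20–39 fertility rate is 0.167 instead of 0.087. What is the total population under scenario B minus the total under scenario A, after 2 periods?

[period 1]
Births: 14100 * 0.087 = 1227
20–39: 10500 * 0.976 = 10248
40–59: 14100 * 0.95 = 13395
60–79: 11400 * 0.93 = 10602
80+: 12400 * 0.971 + 15400 * 0.488 = 12040 + 7515 = 19555
Net migration: 0–19 − 380 → 847; 20–39 − 330 → 9918; 40–59 − 10 → 13385; 60–79 + 220 → 10822; 80+ − 250 → 19305
End of period: [847, 9918, 13385, 10822, 19305]
[period 2]
Births: 9918 * 0.087 = 863
20–39: 847 * 0.976 = 827
40–59: 9918 * 0.95 = 9422
60–79: 13385 * 0.93 = 12448
80+: 10822 * 0.971 + 19305 * 0.488 = 10508 + 9421 = 19929
Net migration: 0–19 − 380 → 483; 20–39 − 330 → 497; 40–59 − 10 → 9412; 60–79 + 220 → 12668; 80+ − 250 → 19679
End of period: [483, 497, 9412, 12668, 19679]
Scenario A total after 2 periods: 42739
Scenario B projection —
[period 1]
Births: 14100 * 0.167 = 2355
20–39: 10500 * 0.976 = 10248
40–59: 14100 * 0.95 = 13395
60–79: 11400 * 0.93 = 10602
80+: 12400 * 0.971 + 15400 * 0.488 = 12040 + 7515 = 19555
Net migration: 0–19 − 380 → 1975; 20–39 − 330 → 9918; 40–59 − 10 → 13385; 60–79 + 220 → 10822; 80+ − 250 → 19305
End of period: [1975, 9918, 13385, 10822, 19305]
[period 2]
Births: 9918 * 0.167 = 1656
20–39: 1975 * 0.976 = 1928
40–59: 9918 * 0.95 = 9422
60–79: 13385 * 0.93 = 12448
80+: 10822 * 0.971 + 19305 * 0.488 = 10508 + 9421 = 19929
Net migration: 0–19 − 380 → 1276; 20–39 − 330 → 1598; 40–59 − 10 → 9412; 60–79 + 220 → 12668; 80+ − 250 → 19679
End of period: [1276, 1598, 9412, 12668, 19679]
Scenario B total after 2 periods: 44633
Difference B − A = 44633 − 42739 = 1894

1894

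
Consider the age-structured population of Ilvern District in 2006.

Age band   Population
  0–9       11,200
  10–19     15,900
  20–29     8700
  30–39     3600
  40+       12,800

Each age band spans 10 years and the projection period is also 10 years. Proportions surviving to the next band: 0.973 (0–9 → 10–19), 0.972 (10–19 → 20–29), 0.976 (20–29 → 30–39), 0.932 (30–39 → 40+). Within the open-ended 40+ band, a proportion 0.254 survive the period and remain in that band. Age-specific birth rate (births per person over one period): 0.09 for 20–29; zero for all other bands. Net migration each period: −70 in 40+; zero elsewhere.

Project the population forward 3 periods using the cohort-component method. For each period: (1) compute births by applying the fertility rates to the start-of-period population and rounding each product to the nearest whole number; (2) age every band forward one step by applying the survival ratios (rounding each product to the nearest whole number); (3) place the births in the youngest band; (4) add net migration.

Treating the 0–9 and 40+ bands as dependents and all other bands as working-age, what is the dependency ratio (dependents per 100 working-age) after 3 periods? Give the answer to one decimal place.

139.6

Let group 1 be 0–9 through group 5 = 40+.
[period 1]
Births: 8700 × 0.09 = 783
Group 2: 11200 × 0.973 = 10898
Group 3: 15900 × 0.972 = 15455
Group 4: 8700 × 0.976 = 8491
Group 5: 3600 × 0.932 + 12800 × 0.254 = 3355 + 3251 = 6606
Net migration: Group 5 − 70 → 6536
→ [783, 10898, 15455, 8491, 6536]
[period 2]
Births: 15455 × 0.09 = 1391
Group 2: 783 × 0.973 = 762
Group 3: 10898 × 0.972 = 10593
Group 4: 15455 × 0.976 = 15084
Group 5: 8491 × 0.932 + 6536 × 0.254 = 7914 + 1660 = 9574
Net migration: Group 5 − 70 → 9504
→ [1391, 762, 10593, 15084, 9504]
[period 3]
Births: 10593 × 0.09 = 953
Group 2: 1391 × 0.973 = 1353
Group 3: 762 × 0.972 = 741
Group 4: 10593 × 0.976 = 10339
Group 5: 15084 × 0.932 + 9504 × 0.254 = 14058 + 2414 = 16472
Net migration: Group 5 − 70 → 16402
→ [953, 1353, 741, 10339, 16402]
Dependents (band 0–9 + band 40+) = 953 + 16402 = 17355; working-age = 12433; ratio = 17355/12433 × 100 = 139.6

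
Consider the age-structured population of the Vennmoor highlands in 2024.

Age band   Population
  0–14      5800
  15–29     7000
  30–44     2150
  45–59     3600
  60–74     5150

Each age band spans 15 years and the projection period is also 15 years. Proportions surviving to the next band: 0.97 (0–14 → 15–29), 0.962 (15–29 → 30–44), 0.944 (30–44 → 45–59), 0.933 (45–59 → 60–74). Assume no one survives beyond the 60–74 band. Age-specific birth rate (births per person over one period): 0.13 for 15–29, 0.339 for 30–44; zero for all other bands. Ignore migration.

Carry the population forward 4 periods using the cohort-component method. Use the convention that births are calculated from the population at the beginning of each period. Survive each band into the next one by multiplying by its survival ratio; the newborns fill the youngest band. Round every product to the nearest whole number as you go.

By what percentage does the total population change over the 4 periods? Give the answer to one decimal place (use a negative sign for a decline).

Period 1.
Births: 7000 × 0.13 = 910, 2150 × 0.339 = 729 → 1639
15–29: 5800 × 0.97 = 5626
30–44: 7000 × 0.962 = 6734
45–59: 2150 × 0.944 = 2030
60–74: 3600 × 0.933 = 3359
Population now: 0–14=1639, 15–29=5626, 30–44=6734, 45–59=2030, 60–74=3359
Period 2.
Births: 5626 × 0.13 = 731, 6734 × 0.339 = 2283 → 3014
15–29: 1639 × 0.97 = 1590
30–44: 5626 × 0.962 = 5412
45–59: 6734 × 0.944 = 6357
60–74: 2030 × 0.933 = 1894
Population now: 0–14=3014, 15–29=1590, 30–44=5412, 45–59=6357, 60–74=1894
Period 3.
Births: 1590 × 0.13 = 207, 5412 × 0.339 = 1835 → 2042
15–29: 3014 × 0.97 = 2924
30–44: 1590 × 0.962 = 1530
45–59: 5412 × 0.944 = 5109
60–74: 6357 × 0.933 = 5931
Population now: 0–14=2042, 15–29=2924, 30–44=1530, 45–59=5109, 60–74=5931
Period 4.
Births: 2924 × 0.13 = 380, 1530 × 0.339 = 519 → 899
15–29: 2042 × 0.97 = 1981
30–44: 2924 × 0.962 = 2813
45–59: 1530 × 0.944 = 1444
60–74: 5109 × 0.933 = 4767
Population now: 0–14=899, 15–29=1981, 30–44=2813, 45–59=1444, 60–74=4767
Total: 23700 → 11904; change = -11796; percentage change = -49.8%

-49.8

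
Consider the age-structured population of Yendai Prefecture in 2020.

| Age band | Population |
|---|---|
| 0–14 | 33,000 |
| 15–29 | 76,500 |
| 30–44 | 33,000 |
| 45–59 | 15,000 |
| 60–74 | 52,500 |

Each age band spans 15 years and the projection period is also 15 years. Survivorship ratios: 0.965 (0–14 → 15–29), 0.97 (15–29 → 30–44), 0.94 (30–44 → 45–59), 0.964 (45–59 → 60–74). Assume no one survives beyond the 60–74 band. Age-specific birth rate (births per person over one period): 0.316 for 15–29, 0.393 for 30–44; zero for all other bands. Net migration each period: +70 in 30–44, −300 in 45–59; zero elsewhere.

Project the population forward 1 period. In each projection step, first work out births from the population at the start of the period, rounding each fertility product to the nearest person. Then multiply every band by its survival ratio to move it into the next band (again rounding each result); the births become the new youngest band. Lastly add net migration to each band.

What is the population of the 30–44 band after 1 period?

74275

Period 1:
Births: 76500 × 0.316 = 24174, 33000 × 0.393 = 12969 → 37143
15–29: 33000 × 0.965 = 31845
30–44: 76500 × 0.97 = 74205
45–59: 33000 × 0.94 = 31020
60–74: 15000 × 0.964 = 14460
Net migration: 30–44 + 70 → 74275; 45–59 − 300 → 30720
Population now: 0–14=37143, 15–29=31845, 30–44=74275, 45–59=30720, 60–74=14460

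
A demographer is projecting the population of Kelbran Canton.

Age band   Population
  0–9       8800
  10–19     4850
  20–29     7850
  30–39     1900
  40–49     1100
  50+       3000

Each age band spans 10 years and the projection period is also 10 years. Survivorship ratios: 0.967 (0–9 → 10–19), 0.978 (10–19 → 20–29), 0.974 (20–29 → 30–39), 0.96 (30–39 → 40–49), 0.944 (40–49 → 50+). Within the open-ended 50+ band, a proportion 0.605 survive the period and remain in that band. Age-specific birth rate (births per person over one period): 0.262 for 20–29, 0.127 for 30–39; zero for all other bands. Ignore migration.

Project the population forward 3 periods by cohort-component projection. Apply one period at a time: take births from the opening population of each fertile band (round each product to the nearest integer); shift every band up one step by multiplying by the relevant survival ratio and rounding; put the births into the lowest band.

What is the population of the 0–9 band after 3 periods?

— Period 1 —
Births: 7850 * 0.262 = 2057 ; 1900 * 0.127 = 241 → 2298
10–19: 8800 * 0.967 = 8510
20–29: 4850 * 0.978 = 4743
30–39: 7850 * 0.974 = 7646
40–49: 1900 * 0.96 = 1824
50+: 1100 * 0.944 + 3000 * 0.605 = 1038 + 1815 = 2853
Population now: 0–9=2298, 10–19=8510, 20–29=4743, 30–39=7646, 40–49=1824, 50+=2853
— Period 2 —
Births: 4743 * 0.262 = 1243 ; 7646 * 0.127 = 971 → 2214
10–19: 2298 * 0.967 = 2222
20–29: 8510 * 0.978 = 8323
30–39: 4743 * 0.974 = 4620
40–49: 7646 * 0.96 = 7340
50+: 1824 * 0.944 + 2853 * 0.605 = 1722 + 1726 = 3448
Population now: 0–9=2214, 10–19=2222, 20–29=8323, 30–39=4620, 40–49=7340, 50+=3448
— Period 3 —
Births: 8323 * 0.262 = 2181 ; 4620 * 0.127 = 587 → 2768
10–19: 2214 * 0.967 = 2141
20–29: 2222 * 0.978 = 2173
30–39: 8323 * 0.974 = 8107
40–49: 4620 * 0.96 = 4435
50+: 7340 * 0.944 + 3448 * 0.605 = 6929 + 2086 = 9015
Population now: 0–9=2768, 10–19=2141, 20–29=2173, 30–39=8107, 40–49=4435, 50+=9015

2768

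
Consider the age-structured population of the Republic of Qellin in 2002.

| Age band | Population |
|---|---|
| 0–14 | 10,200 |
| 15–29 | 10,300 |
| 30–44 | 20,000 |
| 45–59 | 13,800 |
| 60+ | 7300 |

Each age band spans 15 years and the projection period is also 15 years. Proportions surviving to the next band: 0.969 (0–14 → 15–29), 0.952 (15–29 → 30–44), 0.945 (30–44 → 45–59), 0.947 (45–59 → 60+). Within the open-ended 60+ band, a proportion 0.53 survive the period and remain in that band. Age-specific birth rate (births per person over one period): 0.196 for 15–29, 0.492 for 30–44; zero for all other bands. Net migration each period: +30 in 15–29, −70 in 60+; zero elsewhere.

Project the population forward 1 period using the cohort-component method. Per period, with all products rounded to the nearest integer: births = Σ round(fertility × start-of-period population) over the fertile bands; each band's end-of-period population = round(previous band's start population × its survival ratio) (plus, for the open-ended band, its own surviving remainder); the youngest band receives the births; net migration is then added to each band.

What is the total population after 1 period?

67347

(Groups numbered youngest = 1 to oldest = 5.)
Period 1.
Births: 10300 × 0.196 = 2019 ; 20000 × 0.492 = 9840 ⇒ total 11859
Group 2: 10200 × 0.969 = 9884
Group 3: 10300 × 0.952 = 9806
Group 4: 20000 × 0.945 = 18900
Group 5: 13800 × 0.947 + 7300 × 0.53 = 13069 + 3869 = 16938
Net migration: Group 2 + 30 → 9914; Group 5 − 70 → 16868
Population now: 0–14=11859, 15–29=9914, 30–44=9806, 45–59=18900, 60+=16868
Total after period 1: 11859 + 9914 + 9806 + 18900 + 16868 = 67347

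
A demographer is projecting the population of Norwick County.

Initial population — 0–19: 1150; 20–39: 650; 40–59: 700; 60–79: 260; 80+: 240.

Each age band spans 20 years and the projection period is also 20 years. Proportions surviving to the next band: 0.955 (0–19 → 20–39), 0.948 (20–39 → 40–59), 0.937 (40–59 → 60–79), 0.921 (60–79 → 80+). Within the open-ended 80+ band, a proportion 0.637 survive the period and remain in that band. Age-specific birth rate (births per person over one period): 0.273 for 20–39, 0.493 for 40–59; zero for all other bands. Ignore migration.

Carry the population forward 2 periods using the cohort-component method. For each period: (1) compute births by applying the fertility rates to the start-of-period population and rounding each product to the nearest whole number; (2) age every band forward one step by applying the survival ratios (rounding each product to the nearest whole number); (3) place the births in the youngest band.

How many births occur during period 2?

604

Period 1:
Births: 650 * 0.273 = 177, 700 * 0.493 = 345 ⇒ total 522
20–39: 1150 * 0.955 = 1098
40–59: 650 * 0.948 = 616
60–79: 700 * 0.937 = 656
80+: 260 * 0.921 + 240 * 0.637 = 239 + 153 = 392
Giving 522 / 1098 / 616 / 656 / 392.
Period 2:
Births: 1098 * 0.273 = 300, 616 * 0.493 = 304 ⇒ total 604
20–39: 522 * 0.955 = 499
40–59: 1098 * 0.948 = 1041
60–79: 616 * 0.937 = 577
80+: 656 * 0.921 + 392 * 0.637 = 604 + 250 = 854
Giving 604 / 499 / 1041 / 577 / 854.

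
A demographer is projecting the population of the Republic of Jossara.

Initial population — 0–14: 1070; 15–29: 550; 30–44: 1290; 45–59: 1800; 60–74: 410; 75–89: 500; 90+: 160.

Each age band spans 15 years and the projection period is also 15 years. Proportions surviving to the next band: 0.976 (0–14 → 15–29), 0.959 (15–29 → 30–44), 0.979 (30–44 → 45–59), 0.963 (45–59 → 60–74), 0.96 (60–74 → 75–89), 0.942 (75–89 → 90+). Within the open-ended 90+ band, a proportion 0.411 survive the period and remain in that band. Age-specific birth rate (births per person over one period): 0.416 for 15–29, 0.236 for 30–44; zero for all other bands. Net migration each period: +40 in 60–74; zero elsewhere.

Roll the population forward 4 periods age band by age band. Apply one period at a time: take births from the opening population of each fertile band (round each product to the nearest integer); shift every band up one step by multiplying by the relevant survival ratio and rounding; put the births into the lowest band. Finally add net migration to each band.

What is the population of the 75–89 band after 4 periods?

516

Numbering the bands 1..7 from youngest to oldest:
— Period 1 —
Births: 550 × 0.416 = 229, 1290 × 0.236 = 304 ⇒ total 533
Band 2: 1070 × 0.976 = 1044
Band 3: 550 × 0.959 = 527
Band 4: 1290 × 0.979 = 1263
Band 5: 1800 × 0.963 = 1733
Band 6: 410 × 0.96 = 394
Band 7: 500 × 0.942 + 160 × 0.411 = 471 + 66 = 537
Net migration: Band 5 + 40 → 1773
End of period: [533, 1044, 527, 1263, 1773, 394, 537]
— Period 2 —
Births: 1044 × 0.416 = 434, 527 × 0.236 = 124 ⇒ total 558
Band 2: 533 × 0.976 = 520
Band 3: 1044 × 0.959 = 1001
Band 4: 527 × 0.979 = 516
Band 5: 1263 × 0.963 = 1216
Band 6: 1773 × 0.96 = 1702
Band 7: 394 × 0.942 + 537 × 0.411 = 371 + 221 = 592
Net migration: Band 5 + 40 → 1256
End of period: [558, 520, 1001, 516, 1256, 1702, 592]
— Period 3 —
Births: 520 × 0.416 = 216, 1001 × 0.236 = 236 ⇒ total 452
Band 2: 558 × 0.976 = 545
Band 3: 520 × 0.959 = 499
Band 4: 1001 × 0.979 = 980
Band 5: 516 × 0.963 = 497
Band 6: 1256 × 0.96 = 1206
Band 7: 1702 × 0.942 + 592 × 0.411 = 1603 + 243 = 1846
Net migration: Band 5 + 40 → 537
End of period: [452, 545, 499, 980, 537, 1206, 1846]
— Period 4 —
Births: 545 × 0.416 = 227, 499 × 0.236 = 118 ⇒ total 345
Band 2: 452 × 0.976 = 441
Band 3: 545 × 0.959 = 523
Band 4: 499 × 0.979 = 489
Band 5: 980 × 0.963 = 944
Band 6: 537 × 0.96 = 516
Band 7: 1206 × 0.942 + 1846 × 0.411 = 1136 + 759 = 1895
Net migration: Band 5 + 40 → 984
End of period: [345, 441, 523, 489, 984, 516, 1895]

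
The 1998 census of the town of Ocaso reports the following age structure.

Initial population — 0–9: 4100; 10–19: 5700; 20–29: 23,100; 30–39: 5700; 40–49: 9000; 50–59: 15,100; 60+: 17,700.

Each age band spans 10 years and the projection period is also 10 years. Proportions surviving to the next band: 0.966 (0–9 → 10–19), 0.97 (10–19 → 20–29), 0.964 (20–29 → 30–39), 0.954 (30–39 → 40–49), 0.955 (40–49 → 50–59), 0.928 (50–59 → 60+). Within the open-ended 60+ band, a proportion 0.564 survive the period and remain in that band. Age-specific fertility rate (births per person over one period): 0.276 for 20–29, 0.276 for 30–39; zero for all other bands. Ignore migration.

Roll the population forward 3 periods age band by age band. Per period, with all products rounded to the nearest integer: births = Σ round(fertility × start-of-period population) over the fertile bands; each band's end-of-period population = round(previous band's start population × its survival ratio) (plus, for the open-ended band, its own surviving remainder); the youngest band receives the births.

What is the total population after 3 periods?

63419

Period 1.
Births: 23100 × 0.276 = 6376, 5700 × 0.276 = 1573 — total 7949
10–19: 4100 × 0.966 = 3961
20–29: 5700 × 0.97 = 5529
30–39: 23100 × 0.964 = 22268
40–49: 5700 × 0.954 = 5438
50–59: 9000 × 0.955 = 8595
60+: 15100 × 0.928 + 17700 × 0.564 = 14013 + 9983 = 23996
→ [7949, 3961, 5529, 22268, 5438, 8595, 23996]
Period 2.
Births: 5529 × 0.276 = 1526, 22268 × 0.276 = 6146 — total 7672
10–19: 7949 × 0.966 = 7679
20–29: 3961 × 0.97 = 3842
30–39: 5529 × 0.964 = 5330
40–49: 22268 × 0.954 = 21244
50–59: 5438 × 0.955 = 5193
60+: 8595 × 0.928 + 23996 × 0.564 = 7976 + 13534 = 21510
→ [7672, 7679, 3842, 5330, 21244, 5193, 21510]
Period 3.
Births: 3842 × 0.276 = 1060, 5330 × 0.276 = 1471 — total 2531
10–19: 7672 × 0.966 = 7411
20–29: 7679 × 0.97 = 7449
30–39: 3842 × 0.964 = 3704
40–49: 5330 × 0.954 = 5085
50–59: 21244 × 0.955 = 20288
60+: 5193 × 0.928 + 21510 × 0.564 = 4819 + 12132 = 16951
→ [2531, 7411, 7449, 3704, 5085, 20288, 16951]
Total after period 3: 2531 + 7411 + 7449 + 3704 + 5085 + 20288 + 16951 = 63419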